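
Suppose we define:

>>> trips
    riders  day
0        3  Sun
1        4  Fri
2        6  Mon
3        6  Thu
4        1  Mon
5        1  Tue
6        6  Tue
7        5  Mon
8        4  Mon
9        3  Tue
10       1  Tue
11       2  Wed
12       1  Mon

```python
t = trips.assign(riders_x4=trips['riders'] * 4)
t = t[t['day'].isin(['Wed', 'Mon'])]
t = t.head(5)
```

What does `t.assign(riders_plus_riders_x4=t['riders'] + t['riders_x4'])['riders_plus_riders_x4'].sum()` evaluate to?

add column riders_x4 = trips['riders'] * 4:
    riders  day  riders_x4
0        3  Sun         12
1        4  Fri         16
2        6  Mon         24
3        6  Thu         24
4        1  Mon          4
5        1  Tue          4
6        6  Tue         24
7        5  Mon         20
8        4  Mon         16
9        3  Tue         12
10       1  Tue          4
11       2  Wed          8
12       1  Mon          4
filter rows where day in ['Wed', 'Mon']:
    riders  day  riders_x4
2        6  Mon         24
4        1  Mon          4
7        5  Mon         20
8        4  Mon         16
11       2  Wed          8
12       1  Mon          4
take first 5 rows:
    riders  day  riders_x4
2        6  Mon         24
4        1  Mon          4
7        5  Mon         20
8        4  Mon         16
11       2  Wed          8
add column riders_plus_riders_x4 = t['riders'] + t['riders_x4']:
    riders  day  riders_x4  riders_plus_riders_x4
2        6  Mon         24                     30
4        1  Mon          4                      5
7        5  Mon         20                     25
8        4  Mon         16                     20
11       2  Wed          8                     10
So sum() = 90.

90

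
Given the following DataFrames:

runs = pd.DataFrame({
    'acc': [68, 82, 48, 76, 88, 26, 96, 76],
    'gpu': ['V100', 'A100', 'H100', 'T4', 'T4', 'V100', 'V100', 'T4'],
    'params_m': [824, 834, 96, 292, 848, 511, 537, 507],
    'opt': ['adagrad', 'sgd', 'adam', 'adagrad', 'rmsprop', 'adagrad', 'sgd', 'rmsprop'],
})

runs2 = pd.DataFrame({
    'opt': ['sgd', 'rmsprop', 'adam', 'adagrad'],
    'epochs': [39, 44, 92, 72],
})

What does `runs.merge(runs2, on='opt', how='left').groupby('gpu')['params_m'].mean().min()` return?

96.0

merge on 'opt' (how='left') → 8 rows:
   acc   gpu  params_m      opt  epochs
0   68  V100       824  adagrad      72
1   82  A100       834      sgd      39
2   48  H100        96     adam      92
3   76    T4       292  adagrad      72
4   88    T4       848  rmsprop      44
5   26  V100       511  adagrad      72
6   96  V100       537      sgd      39
7   76    T4       507  rmsprop      44
group by gpu, mean of params_m:
gpu
A100    834.0
H100     96.0
T4      549.0
V100    624.0
Name: params_m, dtype: float64
Hence 96.0.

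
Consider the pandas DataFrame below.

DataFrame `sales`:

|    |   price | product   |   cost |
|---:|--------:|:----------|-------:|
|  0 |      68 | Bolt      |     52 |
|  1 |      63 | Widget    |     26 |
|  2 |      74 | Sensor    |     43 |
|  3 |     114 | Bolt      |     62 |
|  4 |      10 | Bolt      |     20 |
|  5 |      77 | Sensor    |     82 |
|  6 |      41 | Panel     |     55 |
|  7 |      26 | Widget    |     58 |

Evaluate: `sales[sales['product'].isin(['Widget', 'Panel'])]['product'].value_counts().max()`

filter rows where product in ['Widget', 'Panel']:
   price product  cost
1     63  Widget    26
6     41   Panel    55
7     26  Widget    58
value_counts of product:
product
Widget    2
Panel     1
Name: count, dtype: int64

2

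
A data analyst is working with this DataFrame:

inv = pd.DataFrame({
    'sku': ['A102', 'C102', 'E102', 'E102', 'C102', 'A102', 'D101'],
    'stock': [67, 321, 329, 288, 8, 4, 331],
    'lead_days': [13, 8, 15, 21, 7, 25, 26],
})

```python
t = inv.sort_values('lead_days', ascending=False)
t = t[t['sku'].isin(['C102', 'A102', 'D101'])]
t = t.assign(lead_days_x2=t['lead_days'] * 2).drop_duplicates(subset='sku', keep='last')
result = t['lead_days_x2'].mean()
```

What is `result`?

30.6666666667

sort by lead_days descending:
    sku  stock  lead_days
6  D101    331         26
5  A102      4         25
3  E102    288         21
2  E102    329         15
0  A102     67         13
1  C102    321          8
4  C102      8          7
filter rows where sku in ['C102', 'A102', 'D101']:
    sku  stock  lead_days
6  D101    331         26
5  A102      4         25
0  A102     67         13
1  C102    321          8
4  C102      8          7
add column lead_days_x2 = t['lead_days'] * 2:
    sku  stock  lead_days  lead_days_x2
6  D101    331         26            52
5  A102      4         25            50
0  A102     67         13            26
1  C102    321          8            16
4  C102      8          7            14
drop duplicate sku (keep=last):
    sku  stock  lead_days  lead_days_x2
6  D101    331         26            52
0  A102     67         13            26
4  C102      8          7            14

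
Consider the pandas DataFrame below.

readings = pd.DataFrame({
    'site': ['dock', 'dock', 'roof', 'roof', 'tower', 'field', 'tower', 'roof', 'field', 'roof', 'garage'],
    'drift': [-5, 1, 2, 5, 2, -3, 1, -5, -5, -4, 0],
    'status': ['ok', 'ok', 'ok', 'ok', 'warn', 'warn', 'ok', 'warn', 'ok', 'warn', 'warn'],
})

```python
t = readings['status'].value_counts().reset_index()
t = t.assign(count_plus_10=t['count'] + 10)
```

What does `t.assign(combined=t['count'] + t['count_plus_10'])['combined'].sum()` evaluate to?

value_counts of status:
status
ok      6
warn    5
Name: count, dtype: int64
reset_index():
  status  count
0     ok      6
1   warn      5
add column count_plus_10 = t['count'] + 10:
  status  count  count_plus_10
0     ok      6             16
1   warn      5             15
add column combined = t['count'] + t['count_plus_10']:
  status  count  count_plus_10  combined
0     ok      6             16        22
1   warn      5             15        20

42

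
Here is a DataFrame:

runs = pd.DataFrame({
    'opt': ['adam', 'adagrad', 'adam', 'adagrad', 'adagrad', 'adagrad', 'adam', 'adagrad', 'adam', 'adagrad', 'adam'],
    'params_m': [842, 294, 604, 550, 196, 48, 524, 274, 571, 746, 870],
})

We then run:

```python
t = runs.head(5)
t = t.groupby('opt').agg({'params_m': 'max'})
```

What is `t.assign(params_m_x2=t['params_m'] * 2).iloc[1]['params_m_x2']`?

take first 5 rows:
       opt  params_m
0     adam       842
1  adagrad       294
2     adam       604
3  adagrad       550
4  adagrad       196
group by opt, max of params_m:
         params_m
opt              
adagrad       550
adam          842
add column params_m_x2 = t['params_m'] * 2:
         params_m  params_m_x2
opt                           
adagrad       550         1100
adam          842         1684

1684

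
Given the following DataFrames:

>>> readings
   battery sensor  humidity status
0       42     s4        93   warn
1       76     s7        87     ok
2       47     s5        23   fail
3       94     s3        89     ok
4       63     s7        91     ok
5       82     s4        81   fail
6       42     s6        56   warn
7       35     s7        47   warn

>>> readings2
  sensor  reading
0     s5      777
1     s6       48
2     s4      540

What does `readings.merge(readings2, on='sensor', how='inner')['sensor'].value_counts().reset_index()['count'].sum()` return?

merge on 'sensor' (how='inner') → 4 rows:
   battery sensor  humidity status  reading
0       42     s4        93   warn      540
1       47     s5        23   fail      777
2       82     s4        81   fail      540
3       42     s6        56   warn       48
value_counts of sensor:
sensor
s4    2
s5    1
s6    1
Name: count, dtype: int64
reset_index():
  sensor  count
0     s4      2
1     s5      1
2     s6      1
So sum() = 4.

4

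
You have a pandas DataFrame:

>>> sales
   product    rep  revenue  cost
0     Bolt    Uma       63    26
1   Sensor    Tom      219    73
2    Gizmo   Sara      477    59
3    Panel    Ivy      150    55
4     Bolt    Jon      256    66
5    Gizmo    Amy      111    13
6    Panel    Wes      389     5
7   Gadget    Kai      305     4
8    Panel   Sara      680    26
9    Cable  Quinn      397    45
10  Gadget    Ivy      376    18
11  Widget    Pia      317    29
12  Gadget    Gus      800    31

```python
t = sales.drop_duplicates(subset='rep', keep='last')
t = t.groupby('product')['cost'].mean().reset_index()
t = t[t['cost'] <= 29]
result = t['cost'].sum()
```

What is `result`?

75.1666666667

drop duplicate rep (keep=last):
   product    rep  revenue  cost
0     Bolt    Uma       63    26
1   Sensor    Tom      219    73
4     Bolt    Jon      256    66
5    Gizmo    Amy      111    13
6    Panel    Wes      389     5
7   Gadget    Kai      305     4
8    Panel   Sara      680    26
9    Cable  Quinn      397    45
10  Gadget    Ivy      376    18
11  Widget    Pia      317    29
12  Gadget    Gus      800    31
group by product, mean of cost:
product
Bolt      46.000000
Cable     45.000000
Gadget    17.666667
Gizmo     13.000000
Panel     15.500000
Sensor    73.000000
Widget    29.000000
Name: cost, dtype: float64
reset_index():
  product       cost
0    Bolt  46.000000
1   Cable  45.000000
2  Gadget  17.666667
3   Gizmo  13.000000
4   Panel  15.500000
5  Sensor  73.000000
6  Widget  29.000000
filter rows where cost <= 29:
  product       cost
2  Gadget  17.666667
3   Gizmo  13.000000
4   Panel  15.500000
6  Widget  29.000000
Hence 75.1666666667.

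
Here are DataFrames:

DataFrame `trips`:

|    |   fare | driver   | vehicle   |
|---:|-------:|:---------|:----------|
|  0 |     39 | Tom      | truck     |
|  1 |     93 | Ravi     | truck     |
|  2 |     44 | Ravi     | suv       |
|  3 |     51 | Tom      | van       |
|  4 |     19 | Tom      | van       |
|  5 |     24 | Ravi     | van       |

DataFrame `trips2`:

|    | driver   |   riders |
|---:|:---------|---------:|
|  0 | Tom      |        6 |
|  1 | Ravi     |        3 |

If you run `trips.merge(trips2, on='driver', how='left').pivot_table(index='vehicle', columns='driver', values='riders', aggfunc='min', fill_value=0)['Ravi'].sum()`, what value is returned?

merge on 'driver' (how='left') → 6 rows:
   fare driver vehicle  riders
0    39    Tom   truck       6
1    93   Ravi   truck       3
2    44   Ravi     suv       3
3    51    Tom     van       6
4    19    Tom     van       6
5    24   Ravi     van       3
pivot: rows=vehicle, cols=driver, min(riders):
driver   Ravi  Tom
vehicle           
suv         3    0
truck       3    6
van         3    6
Finally, sum of column 'Ravi' = 9.

9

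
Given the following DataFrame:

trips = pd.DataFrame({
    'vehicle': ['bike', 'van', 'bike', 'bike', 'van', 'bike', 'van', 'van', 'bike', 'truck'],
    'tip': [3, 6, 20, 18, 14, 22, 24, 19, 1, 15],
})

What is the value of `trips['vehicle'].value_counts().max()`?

value_counts of vehicle:
vehicle
bike     5
van      4
truck    1
Name: count, dtype: int64
Finally, max of the resulting series = 5.

5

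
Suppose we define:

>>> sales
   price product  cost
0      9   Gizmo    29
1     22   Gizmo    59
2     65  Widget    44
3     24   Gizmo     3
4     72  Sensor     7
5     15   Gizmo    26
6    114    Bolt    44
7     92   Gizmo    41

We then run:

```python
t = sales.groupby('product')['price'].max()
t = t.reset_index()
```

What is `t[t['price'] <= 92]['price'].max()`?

group by product, max of price:
product
Bolt      114
Gizmo      92
Sensor     72
Widget     65
Name: price, dtype: int64
reset_index():
  product  price
0    Bolt    114
1   Gizmo     92
2  Sensor     72
3  Widget     65
filter rows where price <= 92:
  product  price
1   Gizmo     92
2  Sensor     72
3  Widget     65
max of column 'price' → 92

92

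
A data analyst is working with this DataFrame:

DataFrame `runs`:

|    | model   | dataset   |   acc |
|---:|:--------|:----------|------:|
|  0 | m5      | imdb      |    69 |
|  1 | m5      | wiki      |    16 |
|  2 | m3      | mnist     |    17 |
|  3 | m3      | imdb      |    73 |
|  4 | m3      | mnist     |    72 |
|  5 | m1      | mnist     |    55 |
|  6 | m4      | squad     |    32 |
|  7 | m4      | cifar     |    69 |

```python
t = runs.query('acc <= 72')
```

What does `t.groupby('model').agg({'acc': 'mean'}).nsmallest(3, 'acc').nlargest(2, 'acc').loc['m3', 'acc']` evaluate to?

filter rows where acc <= 72:
  model dataset  acc
0    m5    imdb   69
1    m5    wiki   16
2    m3   mnist   17
4    m3   mnist   72
5    m1   mnist   55
6    m4   squad   32
7    m4   cifar   69
group by model, mean of acc:
        acc
model      
m1     55.0
m3     44.5
m4     50.5
m5     42.5
take 3 rows with smallest acc:
        acc
model      
m5     42.5
m3     44.5
m4     50.5
take 2 rows with largest acc:
        acc
model      
m4     50.5
m3     44.5

44.5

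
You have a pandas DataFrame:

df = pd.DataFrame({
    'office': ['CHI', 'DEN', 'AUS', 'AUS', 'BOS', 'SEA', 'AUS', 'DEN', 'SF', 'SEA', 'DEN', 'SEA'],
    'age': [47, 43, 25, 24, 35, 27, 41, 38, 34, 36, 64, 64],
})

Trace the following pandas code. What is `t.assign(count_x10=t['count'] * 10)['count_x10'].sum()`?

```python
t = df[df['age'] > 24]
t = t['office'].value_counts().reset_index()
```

filter rows where age > 24:
   office  age
0     CHI   47
1     DEN   43
2     AUS   25
4     BOS   35
5     SEA   27
6     AUS   41
7     DEN   38
8      SF   34
9     SEA   36
10    DEN   64
11    SEA   64
value_counts of office:
office
DEN    3
SEA    3
AUS    2
CHI    1
BOS    1
SF     1
Name: count, dtype: int64
reset_index():
  office  count
0    DEN      3
1    SEA      3
2    AUS      2
3    CHI      1
4    BOS      1
5     SF      1
add column count_x10 = t['count'] * 10:
  office  count  count_x10
0    DEN      3         30
1    SEA      3         30
2    AUS      2         20
3    CHI      1         10
4    BOS      1         10
5     SF      1         10
Finally, sum of column 'count_x10' = 110.

110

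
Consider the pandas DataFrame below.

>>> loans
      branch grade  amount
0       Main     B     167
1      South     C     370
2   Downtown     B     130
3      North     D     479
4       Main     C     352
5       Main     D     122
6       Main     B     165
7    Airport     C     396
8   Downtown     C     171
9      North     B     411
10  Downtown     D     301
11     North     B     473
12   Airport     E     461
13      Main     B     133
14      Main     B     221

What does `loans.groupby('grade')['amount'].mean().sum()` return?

1326.77380952

group by grade, mean of amount:
grade
B    242.857143
C    322.250000
D    300.666667
E    461.000000
Name: amount, dtype: float64
Taking the sum of the resulting series gives 1326.77380952.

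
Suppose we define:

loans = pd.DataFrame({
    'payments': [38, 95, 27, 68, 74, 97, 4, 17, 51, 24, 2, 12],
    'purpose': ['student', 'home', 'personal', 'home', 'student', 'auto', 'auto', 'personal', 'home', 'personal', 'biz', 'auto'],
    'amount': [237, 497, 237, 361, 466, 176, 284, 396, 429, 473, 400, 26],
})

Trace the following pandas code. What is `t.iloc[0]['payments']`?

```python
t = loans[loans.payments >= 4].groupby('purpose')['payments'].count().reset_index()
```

3

filter rows where payments >= 4:
    payments   purpose  amount
0         38   student     237
1         95      home     497
2         27  personal     237
3         68      home     361
4         74   student     466
5         97      auto     176
6          4      auto     284
7         17  personal     396
8         51      home     429
9         24  personal     473
11        12      auto      26
group by purpose, count of payments:
purpose
auto        3
home        3
personal    3
student     2
Name: payments, dtype: int64
reset_index():
    purpose  payments
0      auto         3
1      home         3
2  personal         3
3   student         2
Finally, value at position 0, column 'payments' = 3.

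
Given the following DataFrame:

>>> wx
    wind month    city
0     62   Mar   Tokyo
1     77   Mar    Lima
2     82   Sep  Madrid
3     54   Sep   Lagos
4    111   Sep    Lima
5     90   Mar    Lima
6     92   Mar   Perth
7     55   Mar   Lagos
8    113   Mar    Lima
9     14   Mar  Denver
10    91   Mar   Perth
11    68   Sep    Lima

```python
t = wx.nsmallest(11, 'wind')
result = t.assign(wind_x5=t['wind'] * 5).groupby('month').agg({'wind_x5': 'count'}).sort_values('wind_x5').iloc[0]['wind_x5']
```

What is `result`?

4

take 11 rows with smallest wind:
    wind month    city
9     14   Mar  Denver
3     54   Sep   Lagos
7     55   Mar   Lagos
0     62   Mar   Tokyo
11    68   Sep    Lima
1     77   Mar    Lima
2     82   Sep  Madrid
5     90   Mar    Lima
10    91   Mar   Perth
6     92   Mar   Perth
4    111   Sep    Lima
add column wind_x5 = t['wind'] * 5:
    wind month    city  wind_x5
9     14   Mar  Denver       70
3     54   Sep   Lagos      270
7     55   Mar   Lagos      275
0     62   Mar   Tokyo      310
11    68   Sep    Lima      340
1     77   Mar    Lima      385
2     82   Sep  Madrid      410
5     90   Mar    Lima      450
10    91   Mar   Perth      455
6     92   Mar   Perth      460
4    111   Sep    Lima      555
group by month, count of wind_x5:
       wind_x5
month         
Mar          7
Sep          4
sort by wind_x5:
       wind_x5
month         
Sep          4
Mar          7
So iloc[0]['wind_x5'] = 4.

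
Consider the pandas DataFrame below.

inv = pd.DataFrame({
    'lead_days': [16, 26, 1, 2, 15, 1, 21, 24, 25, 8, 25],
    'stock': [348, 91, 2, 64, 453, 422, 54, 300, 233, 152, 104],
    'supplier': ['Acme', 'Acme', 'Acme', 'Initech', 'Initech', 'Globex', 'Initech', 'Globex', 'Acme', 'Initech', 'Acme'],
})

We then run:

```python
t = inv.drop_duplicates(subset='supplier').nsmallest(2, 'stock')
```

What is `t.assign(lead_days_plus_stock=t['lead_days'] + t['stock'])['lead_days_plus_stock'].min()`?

drop duplicate supplier (keep=first):
   lead_days  stock supplier
0         16    348     Acme
3          2     64  Initech
5          1    422   Globex
take 2 rows with smallest stock:
   lead_days  stock supplier
3          2     64  Initech
0         16    348     Acme
add column lead_days_plus_stock = t['lead_days'] + t['stock']:
   lead_days  stock supplier  lead_days_plus_stock
3          2     64  Initech                    66
0         16    348     Acme                   364
Finally, min of column 'lead_days_plus_stock' = 66.

66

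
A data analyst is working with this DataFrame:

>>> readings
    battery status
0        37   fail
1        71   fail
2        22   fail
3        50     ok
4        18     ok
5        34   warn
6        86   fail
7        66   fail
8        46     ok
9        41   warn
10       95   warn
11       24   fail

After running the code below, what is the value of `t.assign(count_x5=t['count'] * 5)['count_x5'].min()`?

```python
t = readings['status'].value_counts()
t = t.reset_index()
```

15

value_counts of status:
status
fail    6
ok      3
warn    3
Name: count, dtype: int64
reset_index():
  status  count
0   fail      6
1     ok      3
2   warn      3
add column count_x5 = t['count'] * 5:
  status  count  count_x5
0   fail      6        30
1     ok      3        15
2   warn      3        15
Reading off the min of column 'count_x5', we get 15.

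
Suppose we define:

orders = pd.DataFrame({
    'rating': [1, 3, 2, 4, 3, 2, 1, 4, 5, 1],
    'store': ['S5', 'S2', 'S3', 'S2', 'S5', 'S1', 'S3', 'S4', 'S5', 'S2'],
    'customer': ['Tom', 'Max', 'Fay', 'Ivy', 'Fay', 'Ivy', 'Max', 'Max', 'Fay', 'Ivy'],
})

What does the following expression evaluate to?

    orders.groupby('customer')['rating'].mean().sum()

group by customer, mean of rating:
customer
Fay    3.333333
Ivy    2.333333
Max    2.666667
Tom    1.000000
Name: rating, dtype: float64
Finally, sum of the resulting series = 9.33333333333.

9.33333333333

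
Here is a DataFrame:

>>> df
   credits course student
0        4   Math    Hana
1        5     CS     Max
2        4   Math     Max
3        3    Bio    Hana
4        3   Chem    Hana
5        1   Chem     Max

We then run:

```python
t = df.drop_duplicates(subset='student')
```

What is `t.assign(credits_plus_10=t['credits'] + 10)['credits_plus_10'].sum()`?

29

drop duplicate student (keep=first):
   credits course student
0        4   Math    Hana
1        5     CS     Max
add column credits_plus_10 = t['credits'] + 10:
   credits course student  credits_plus_10
0        4   Math    Hana               14
1        5     CS     Max               15
Hence 29.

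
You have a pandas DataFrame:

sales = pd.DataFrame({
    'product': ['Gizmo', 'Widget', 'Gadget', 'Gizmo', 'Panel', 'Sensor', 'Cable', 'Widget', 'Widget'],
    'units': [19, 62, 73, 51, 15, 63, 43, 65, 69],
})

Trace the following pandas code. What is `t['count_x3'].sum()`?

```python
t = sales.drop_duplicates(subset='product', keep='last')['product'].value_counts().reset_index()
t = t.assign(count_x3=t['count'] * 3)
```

drop duplicate product (keep=last):
  product  units
2  Gadget     73
3   Gizmo     51
4   Panel     15
5  Sensor     63
6   Cable     43
8  Widget     69
value_counts of product:
product
Gadget    1
Gizmo     1
Panel     1
Sensor    1
Cable     1
Widget    1
Name: count, dtype: int64
reset_index():
  product  count
0  Gadget      1
1   Gizmo      1
2   Panel      1
3  Sensor      1
4   Cable      1
5  Widget      1
add column count_x3 = t['count'] * 3:
  product  count  count_x3
0  Gadget      1         3
1   Gizmo      1         3
2   Panel      1         3
3  Sensor      1         3
4   Cable      1         3
5  Widget      1         3
Reading off the sum of column 'count_x3', we get 18.

18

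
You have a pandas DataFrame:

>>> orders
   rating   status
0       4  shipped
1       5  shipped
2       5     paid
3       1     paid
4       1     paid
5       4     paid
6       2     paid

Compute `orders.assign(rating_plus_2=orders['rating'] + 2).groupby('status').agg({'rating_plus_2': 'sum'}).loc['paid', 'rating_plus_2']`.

add column rating_plus_2 = orders['rating'] + 2:
   rating   status  rating_plus_2
0       4  shipped              6
1       5  shipped              7
2       5     paid              7
3       1     paid              3
4       1     paid              3
5       4     paid              6
6       2     paid              4
group by status, sum of rating_plus_2:
         rating_plus_2
status                
paid                23
shipped             13
Finally, value at row 'paid', column 'rating_plus_2' = 23.

23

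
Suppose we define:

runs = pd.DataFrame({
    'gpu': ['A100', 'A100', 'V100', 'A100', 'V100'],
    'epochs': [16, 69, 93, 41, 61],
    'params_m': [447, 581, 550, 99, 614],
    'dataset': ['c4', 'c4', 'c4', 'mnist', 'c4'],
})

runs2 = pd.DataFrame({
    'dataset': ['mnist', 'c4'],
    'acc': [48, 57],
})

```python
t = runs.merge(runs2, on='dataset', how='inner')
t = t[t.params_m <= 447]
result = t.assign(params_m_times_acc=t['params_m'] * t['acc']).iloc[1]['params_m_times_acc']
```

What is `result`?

4752

merge on 'dataset' (how='inner') → 5 rows:
    gpu  epochs  params_m dataset  acc
0  A100      16       447      c4   57
1  A100      69       581      c4   57
2  V100      93       550      c4   57
3  A100      41        99   mnist   48
4  V100      61       614      c4   57
filter rows where params_m <= 447:
    gpu  epochs  params_m dataset  acc
0  A100      16       447      c4   57
3  A100      41        99   mnist   48
add column params_m_times_acc = t['params_m'] * t['acc']:
    gpu  epochs  params_m dataset  acc  params_m_times_acc
0  A100      16       447      c4   57               25479
3  A100      41        99   mnist   48                4752
Reading off the value at position 1, column 'params_m_times_acc', we get 4752.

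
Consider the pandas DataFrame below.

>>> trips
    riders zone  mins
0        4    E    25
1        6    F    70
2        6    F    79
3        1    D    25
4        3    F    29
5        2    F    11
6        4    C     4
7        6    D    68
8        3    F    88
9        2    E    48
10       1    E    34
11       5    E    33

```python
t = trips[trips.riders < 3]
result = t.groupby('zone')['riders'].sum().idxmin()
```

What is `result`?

D

filter rows where riders < 3:
    riders zone  mins
3        1    D    25
5        2    F    11
9        2    E    48
10       1    E    34
group by zone, sum of riders:
zone
D    1
E    3
F    2
Name: riders, dtype: int64
The label with the smallest value is D.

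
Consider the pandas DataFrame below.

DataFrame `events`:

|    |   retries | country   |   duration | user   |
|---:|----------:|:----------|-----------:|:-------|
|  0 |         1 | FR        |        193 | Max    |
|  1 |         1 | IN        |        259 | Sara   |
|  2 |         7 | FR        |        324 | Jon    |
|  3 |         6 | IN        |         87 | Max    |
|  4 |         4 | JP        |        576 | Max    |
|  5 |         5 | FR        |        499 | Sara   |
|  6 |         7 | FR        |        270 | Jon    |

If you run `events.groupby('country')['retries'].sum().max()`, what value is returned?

20

group by country, sum of retries:
country
FR    20
IN     7
JP     4
Name: retries, dtype: int64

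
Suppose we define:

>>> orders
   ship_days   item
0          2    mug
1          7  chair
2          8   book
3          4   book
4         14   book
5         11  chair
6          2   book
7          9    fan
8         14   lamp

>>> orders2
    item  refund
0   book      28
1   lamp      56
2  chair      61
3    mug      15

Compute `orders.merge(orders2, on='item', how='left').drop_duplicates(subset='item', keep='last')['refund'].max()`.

61.0

merge on 'item' (how='left') → 9 rows:
   ship_days   item  refund
0          2    mug    15.0
1          7  chair    61.0
2          8   book    28.0
3          4   book    28.0
4         14   book    28.0
5         11  chair    61.0
6          2   book    28.0
7          9    fan     NaN
8         14   lamp    56.0
drop duplicate item (keep=last):
   ship_days   item  refund
0          2    mug    15.0
5         11  chair    61.0
6          2   book    28.0
7          9    fan     NaN
8         14   lamp    56.0
Taking the max of column 'refund' gives 61.0.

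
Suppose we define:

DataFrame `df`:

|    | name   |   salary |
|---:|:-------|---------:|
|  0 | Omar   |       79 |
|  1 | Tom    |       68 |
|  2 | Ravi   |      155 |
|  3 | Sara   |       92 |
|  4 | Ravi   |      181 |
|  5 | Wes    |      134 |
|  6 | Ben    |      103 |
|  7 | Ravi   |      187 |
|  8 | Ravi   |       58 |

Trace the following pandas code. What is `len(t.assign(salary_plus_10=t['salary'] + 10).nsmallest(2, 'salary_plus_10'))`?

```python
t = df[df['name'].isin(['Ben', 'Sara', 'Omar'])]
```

filter rows where name in ['Ben', 'Sara', 'Omar']:
   name  salary
0  Omar      79
3  Sara      92
6   Ben     103
add column salary_plus_10 = t['salary'] + 10:
   name  salary  salary_plus_10
0  Omar      79              89
3  Sara      92             102
6   Ben     103             113
take 2 rows with smallest salary_plus_10:
   name  salary  salary_plus_10
0  Omar      79              89
3  Sara      92             102

2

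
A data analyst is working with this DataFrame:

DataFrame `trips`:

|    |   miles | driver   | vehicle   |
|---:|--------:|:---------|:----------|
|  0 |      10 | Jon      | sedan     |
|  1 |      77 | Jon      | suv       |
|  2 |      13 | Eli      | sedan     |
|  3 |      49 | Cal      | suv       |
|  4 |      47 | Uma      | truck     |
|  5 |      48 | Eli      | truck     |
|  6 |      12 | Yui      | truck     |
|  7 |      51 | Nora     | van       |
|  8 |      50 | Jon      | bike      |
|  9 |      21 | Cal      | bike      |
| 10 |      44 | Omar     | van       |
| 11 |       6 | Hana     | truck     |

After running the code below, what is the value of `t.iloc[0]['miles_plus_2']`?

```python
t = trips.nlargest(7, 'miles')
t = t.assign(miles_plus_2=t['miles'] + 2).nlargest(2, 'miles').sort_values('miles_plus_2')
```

take 7 rows with largest miles:
    miles driver vehicle
1      77    Jon     suv
7      51   Nora     van
8      50    Jon    bike
3      49    Cal     suv
5      48    Eli   truck
4      47    Uma   truck
10     44   Omar     van
add column miles_plus_2 = t['miles'] + 2:
    miles driver vehicle  miles_plus_2
1      77    Jon     suv            79
7      51   Nora     van            53
8      50    Jon    bike            52
3      49    Cal     suv            51
5      48    Eli   truck            50
4      47    Uma   truck            49
10     44   Omar     van            46
take 2 rows with largest miles:
   miles driver vehicle  miles_plus_2
1     77    Jon     suv            79
7     51   Nora     van            53
sort by miles_plus_2:
   miles driver vehicle  miles_plus_2
7     51   Nora     van            53
1     77    Jon     suv            79
Taking the value at position 0, column 'miles_plus_2' gives 53.

53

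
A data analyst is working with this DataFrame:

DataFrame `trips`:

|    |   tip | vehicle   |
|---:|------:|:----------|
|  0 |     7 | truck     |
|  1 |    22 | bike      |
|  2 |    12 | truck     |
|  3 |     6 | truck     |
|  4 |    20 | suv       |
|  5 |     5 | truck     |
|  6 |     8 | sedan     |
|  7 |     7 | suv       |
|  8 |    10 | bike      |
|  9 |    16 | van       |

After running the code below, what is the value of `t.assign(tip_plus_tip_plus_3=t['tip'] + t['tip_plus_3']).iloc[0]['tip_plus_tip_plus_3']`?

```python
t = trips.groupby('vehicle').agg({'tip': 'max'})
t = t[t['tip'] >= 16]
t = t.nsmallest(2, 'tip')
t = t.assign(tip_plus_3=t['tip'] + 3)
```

group by vehicle, max of tip:
         tip
vehicle     
bike      22
sedan      8
suv       20
truck     12
van       16
filter rows where tip >= 16:
         tip
vehicle     
bike      22
suv       20
van       16
take 2 rows with smallest tip:
         tip
vehicle     
van       16
suv       20
add column tip_plus_3 = t['tip'] + 3:
         tip  tip_plus_3
vehicle                 
van       16          19
suv       20          23
add column tip_plus_tip_plus_3 = t['tip'] + t['tip_plus_3']:
         tip  tip_plus_3  tip_plus_tip_plus_3
vehicle                                      
van       16          19                   35
suv       20          23                   43
value at position 0, column 'tip_plus_tip_plus_3' → 35

35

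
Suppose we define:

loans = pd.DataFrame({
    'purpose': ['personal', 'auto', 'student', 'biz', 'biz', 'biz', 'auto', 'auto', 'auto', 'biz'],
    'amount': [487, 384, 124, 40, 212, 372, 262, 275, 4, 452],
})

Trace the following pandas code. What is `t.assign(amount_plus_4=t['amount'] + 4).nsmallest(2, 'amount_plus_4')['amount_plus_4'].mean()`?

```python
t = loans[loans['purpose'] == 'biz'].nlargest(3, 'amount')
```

296.0

filter rows where purpose == 'biz':
  purpose  amount
3     biz      40
4     biz     212
5     biz     372
9     biz     452
take 3 rows with largest amount:
  purpose  amount
9     biz     452
5     biz     372
4     biz     212
add column amount_plus_4 = t['amount'] + 4:
  purpose  amount  amount_plus_4
9     biz     452            456
5     biz     372            376
4     biz     212            216
take 2 rows with smallest amount_plus_4:
  purpose  amount  amount_plus_4
4     biz     212            216
5     biz     372            376
Then the mean of column 'amount_plus_4': 296.0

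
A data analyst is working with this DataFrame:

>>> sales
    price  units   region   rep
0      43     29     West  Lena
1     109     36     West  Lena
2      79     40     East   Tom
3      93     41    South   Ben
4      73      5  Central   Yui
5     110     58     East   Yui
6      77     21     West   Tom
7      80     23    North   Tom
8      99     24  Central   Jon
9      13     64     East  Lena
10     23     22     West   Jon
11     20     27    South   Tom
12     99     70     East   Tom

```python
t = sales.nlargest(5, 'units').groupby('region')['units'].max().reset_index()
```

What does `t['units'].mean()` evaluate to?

take 5 rows with largest units:
    price  units region   rep
12     99     70   East   Tom
9      13     64   East  Lena
5     110     58   East   Yui
3      93     41  South   Ben
2      79     40   East   Tom
group by region, max of units:
region
East     70
South    41
Name: units, dtype: int64
reset_index():
  region  units
0   East     70
1  South     41

55.5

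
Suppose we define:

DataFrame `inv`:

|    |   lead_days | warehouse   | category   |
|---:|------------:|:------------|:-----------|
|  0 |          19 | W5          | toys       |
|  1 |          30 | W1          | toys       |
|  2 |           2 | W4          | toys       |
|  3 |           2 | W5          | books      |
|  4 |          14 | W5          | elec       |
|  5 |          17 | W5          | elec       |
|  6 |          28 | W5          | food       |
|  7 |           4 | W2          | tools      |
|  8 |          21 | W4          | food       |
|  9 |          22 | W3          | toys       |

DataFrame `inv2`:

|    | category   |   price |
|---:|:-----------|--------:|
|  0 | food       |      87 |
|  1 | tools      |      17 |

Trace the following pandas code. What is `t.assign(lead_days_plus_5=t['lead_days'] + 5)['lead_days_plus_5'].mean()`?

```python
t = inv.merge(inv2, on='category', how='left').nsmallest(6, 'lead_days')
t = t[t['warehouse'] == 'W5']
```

18.0

merge on 'category' (how='left') → 10 rows:
   lead_days warehouse category  price
0         19        W5     toys    NaN
1         30        W1     toys    NaN
2          2        W4     toys    NaN
3          2        W5    books    NaN
4         14        W5     elec    NaN
5         17        W5     elec    NaN
6         28        W5     food   87.0
7          4        W2    tools   17.0
8         21        W4     food   87.0
9         22        W3     toys    NaN
take 6 rows with smallest lead_days:
   lead_days warehouse category  price
2          2        W4     toys    NaN
3          2        W5    books    NaN
7          4        W2    tools   17.0
4         14        W5     elec    NaN
5         17        W5     elec    NaN
0         19        W5     toys    NaN
filter rows where warehouse == 'W5':
   lead_days warehouse category  price
3          2        W5    books    NaN
4         14        W5     elec    NaN
5         17        W5     elec    NaN
0         19        W5     toys    NaN
add column lead_days_plus_5 = t['lead_days'] + 5:
   lead_days warehouse category  price  lead_days_plus_5
3          2        W5    books    NaN                 7
4         14        W5     elec    NaN                19
5         17        W5     elec    NaN                22
0         19        W5     toys    NaN                24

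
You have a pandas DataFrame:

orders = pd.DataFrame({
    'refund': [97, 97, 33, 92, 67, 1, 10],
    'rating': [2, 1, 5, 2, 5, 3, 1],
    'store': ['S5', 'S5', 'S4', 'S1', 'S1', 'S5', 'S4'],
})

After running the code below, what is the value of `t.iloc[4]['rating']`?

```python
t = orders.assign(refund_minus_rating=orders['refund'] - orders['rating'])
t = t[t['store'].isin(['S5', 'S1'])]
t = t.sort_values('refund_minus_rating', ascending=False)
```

3

add column refund_minus_rating = orders['refund'] - orders['rating']:
   refund  rating store  refund_minus_rating
0      97       2    S5                   95
1      97       1    S5                   96
2      33       5    S4                   28
3      92       2    S1                   90
4      67       5    S1                   62
5       1       3    S5                   -2
6      10       1    S4                    9
filter rows where store in ['S5', 'S1']:
   refund  rating store  refund_minus_rating
0      97       2    S5                   95
1      97       1    S5                   96
3      92       2    S1                   90
4      67       5    S1                   62
5       1       3    S5                   -2
sort by refund_minus_rating descending:
   refund  rating store  refund_minus_rating
1      97       1    S5                   96
0      97       2    S5                   95
3      92       2    S1                   90
4      67       5    S1                   62
5       1       3    S5                   -2
value at position 4, column 'rating' → 3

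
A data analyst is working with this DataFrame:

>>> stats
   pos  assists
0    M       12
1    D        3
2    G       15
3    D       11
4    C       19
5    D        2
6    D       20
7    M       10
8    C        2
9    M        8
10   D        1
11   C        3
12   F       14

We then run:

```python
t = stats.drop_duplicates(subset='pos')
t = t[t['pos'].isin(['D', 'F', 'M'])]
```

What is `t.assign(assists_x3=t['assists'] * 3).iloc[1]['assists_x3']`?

9

drop duplicate pos (keep=first):
   pos  assists
0    M       12
1    D        3
2    G       15
4    C       19
12   F       14
filter rows where pos in ['D', 'F', 'M']:
   pos  assists
0    M       12
1    D        3
12   F       14
add column assists_x3 = t['assists'] * 3:
   pos  assists  assists_x3
0    M       12          36
1    D        3           9
12   F       14          42
Taking the value at position 1, column 'assists_x3' gives 9.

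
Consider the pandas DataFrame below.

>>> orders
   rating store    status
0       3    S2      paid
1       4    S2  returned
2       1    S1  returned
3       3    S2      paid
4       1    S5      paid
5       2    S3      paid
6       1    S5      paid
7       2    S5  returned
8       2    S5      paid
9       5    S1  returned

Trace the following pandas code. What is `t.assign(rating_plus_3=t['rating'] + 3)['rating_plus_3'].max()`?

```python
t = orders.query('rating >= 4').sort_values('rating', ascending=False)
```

filter rows where rating >= 4:
   rating store    status
1       4    S2  returned
9       5    S1  returned
sort by rating descending:
   rating store    status
9       5    S1  returned
1       4    S2  returned
add column rating_plus_3 = t['rating'] + 3:
   rating store    status  rating_plus_3
9       5    S1  returned              8
1       4    S2  returned              7
max of column 'rating_plus_3' → 8

8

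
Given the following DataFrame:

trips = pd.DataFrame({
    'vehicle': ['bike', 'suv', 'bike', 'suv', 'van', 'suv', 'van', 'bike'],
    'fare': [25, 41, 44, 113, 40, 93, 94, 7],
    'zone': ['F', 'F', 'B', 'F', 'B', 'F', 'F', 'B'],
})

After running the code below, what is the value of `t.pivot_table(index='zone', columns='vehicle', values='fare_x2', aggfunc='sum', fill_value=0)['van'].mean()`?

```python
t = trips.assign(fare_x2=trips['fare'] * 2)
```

134.0

add column fare_x2 = trips['fare'] * 2:
  vehicle  fare zone  fare_x2
0    bike    25    F       50
1     suv    41    F       82
2    bike    44    B       88
3     suv   113    F      226
4     van    40    B       80
5     suv    93    F      186
6     van    94    F      188
7    bike     7    B       14
pivot: rows=zone, cols=vehicle, sum(fare_x2):
vehicle  bike  suv  van
zone                   
B         102    0   80
F          50  494  188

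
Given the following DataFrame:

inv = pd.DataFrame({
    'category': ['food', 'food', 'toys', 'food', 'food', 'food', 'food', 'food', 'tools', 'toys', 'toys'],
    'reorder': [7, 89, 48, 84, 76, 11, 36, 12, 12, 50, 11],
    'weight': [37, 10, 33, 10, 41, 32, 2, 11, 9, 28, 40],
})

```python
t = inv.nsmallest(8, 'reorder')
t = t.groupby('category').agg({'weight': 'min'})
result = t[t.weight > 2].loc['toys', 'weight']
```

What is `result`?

28

take 8 rows with smallest reorder:
   category  reorder  weight
0      food        7      37
5      food       11      32
10     toys       11      40
7      food       12      11
8     tools       12       9
6      food       36       2
2      toys       48      33
9      toys       50      28
group by category, min of weight:
          weight
category        
food           2
tools          9
toys          28
filter rows where weight > 2:
          weight
category        
tools          9
toys          28
Hence 28.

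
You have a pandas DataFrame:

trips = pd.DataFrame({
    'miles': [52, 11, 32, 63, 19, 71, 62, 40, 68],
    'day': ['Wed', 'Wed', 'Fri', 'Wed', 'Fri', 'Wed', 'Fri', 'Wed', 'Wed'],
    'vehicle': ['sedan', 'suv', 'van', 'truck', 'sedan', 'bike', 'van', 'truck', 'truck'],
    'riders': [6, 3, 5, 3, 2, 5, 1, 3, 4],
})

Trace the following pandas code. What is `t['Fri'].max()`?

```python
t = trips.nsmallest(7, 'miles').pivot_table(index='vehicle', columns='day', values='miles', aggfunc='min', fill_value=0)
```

take 7 rows with smallest miles:
   miles  day vehicle  riders
1     11  Wed     suv       3
4     19  Fri   sedan       2
2     32  Fri     van       5
7     40  Wed   truck       3
0     52  Wed   sedan       6
6     62  Fri     van       1
3     63  Wed   truck       3
pivot: rows=vehicle, cols=day, min(miles):
day      Fri  Wed
vehicle          
sedan     19   52
suv        0   11
truck      0   40
van       32    0

32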